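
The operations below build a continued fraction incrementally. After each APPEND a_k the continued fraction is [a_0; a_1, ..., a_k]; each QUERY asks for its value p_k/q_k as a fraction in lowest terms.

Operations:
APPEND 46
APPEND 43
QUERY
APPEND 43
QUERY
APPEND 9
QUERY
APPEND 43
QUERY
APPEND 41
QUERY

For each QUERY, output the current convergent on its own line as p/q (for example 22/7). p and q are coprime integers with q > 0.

1979/43
85143/1850
768266/16693
33120581/719649
1358712087/29522302

APPEND 46: p_0 = 46·1 + 0 = 46, q_0 = 46·0 + 1 = 1 → 46/1
APPEND 43: p_1 = 43·46 + 1 = 1979, q_1 = 43·1 + 0 = 43 → 1979/43
APPEND 43: p_2 = 43·1979 + 46 = 85143, q_2 = 43·43 + 1 = 1850 → 85143/1850
APPEND 9: p_3 = 9·85143 + 1979 = 768266, q_3 = 9·1850 + 43 = 16693 → 768266/16693
APPEND 43: p_4 = 43·768266 + 85143 = 33120581, q_4 = 43·16693 + 1850 = 719649 → 33120581/719649
APPEND 41: p_5 = 41·33120581 + 768266 = 1358712087, q_5 = 41·719649 + 16693 = 29522302 → 1358712087/29522302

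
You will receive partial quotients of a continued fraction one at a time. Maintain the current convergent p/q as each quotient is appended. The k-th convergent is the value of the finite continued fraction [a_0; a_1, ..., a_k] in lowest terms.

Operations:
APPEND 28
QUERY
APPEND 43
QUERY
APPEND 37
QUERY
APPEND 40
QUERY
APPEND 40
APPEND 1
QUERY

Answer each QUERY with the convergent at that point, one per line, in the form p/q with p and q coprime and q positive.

APPEND 28: p_0 = 28·1 + 0 = 28, q_0 = 28·0 + 1 = 1 → 28/1
APPEND 43: p_1 = 43·28 + 1 = 1205, q_1 = 43·1 + 0 = 43 → 1205/43
APPEND 37: p_2 = 37·1205 + 28 = 44613, q_2 = 37·43 + 1 = 1592 → 44613/1592
APPEND 40: p_3 = 40·44613 + 1205 = 1785725, q_3 = 40·1592 + 43 = 63723 → 1785725/63723
APPEND 40: p_4 = 40·1785725 + 44613 = 71473613, q_4 = 40·63723 + 1592 = 2550512 → 71473613/2550512
APPEND 1: p_5 = 1·71473613 + 1785725 = 73259338, q_5 = 1·2550512 + 63723 = 2614235 → 73259338/2614235

28/1
1205/43
44613/1592
1785725/63723
73259338/2614235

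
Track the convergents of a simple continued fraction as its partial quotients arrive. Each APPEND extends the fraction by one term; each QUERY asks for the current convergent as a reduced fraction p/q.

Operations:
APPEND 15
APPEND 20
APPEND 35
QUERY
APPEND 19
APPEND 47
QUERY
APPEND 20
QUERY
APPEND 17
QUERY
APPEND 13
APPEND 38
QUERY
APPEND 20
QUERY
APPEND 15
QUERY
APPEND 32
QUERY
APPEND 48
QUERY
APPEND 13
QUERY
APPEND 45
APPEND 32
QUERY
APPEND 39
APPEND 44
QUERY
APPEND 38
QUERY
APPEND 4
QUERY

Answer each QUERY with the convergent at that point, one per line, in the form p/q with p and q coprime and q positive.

APPEND 15: p_0 = 15·1 + 0 = 15, q_0 = 15·0 + 1 = 1 → 15/1
APPEND 20: p_1 = 20·15 + 1 = 301, q_1 = 20·1 + 0 = 20 → 301/20
APPEND 35: p_2 = 35·301 + 15 = 10550, q_2 = 35·20 + 1 = 701 → 10550/701
APPEND 19: p_3 = 19·10550 + 301 = 200751, q_3 = 19·701 + 20 = 13339 → 200751/13339
APPEND 47: p_4 = 47·200751 + 10550 = 9445847, q_4 = 47·13339 + 701 = 627634 → 9445847/627634
APPEND 20: p_5 = 20·9445847 + 200751 = 189117691, q_5 = 20·627634 + 13339 = 12566019 → 189117691/12566019
APPEND 17: p_6 = 17·189117691 + 9445847 = 3224446594, q_6 = 17·12566019 + 627634 = 214249957 → 3224446594/214249957
APPEND 13: p_7 = 13·3224446594 + 189117691 = 42106923413, q_7 = 13·214249957 + 12566019 = 2797815460 → 42106923413/2797815460
APPEND 38: p_8 = 38·42106923413 + 3224446594 = 1603287536288, q_8 = 38·2797815460 + 214249957 = 106531237437 → 1603287536288/106531237437
APPEND 20: p_9 = 20·1603287536288 + 42106923413 = 32107857649173, q_9 = 20·106531237437 + 2797815460 = 2133422564200 → 32107857649173/2133422564200
APPEND 15: p_10 = 15·32107857649173 + 1603287536288 = 483221152273883, q_10 = 15·2133422564200 + 106531237437 = 32107869700437 → 483221152273883/32107869700437
APPEND 32: p_11 = 32·483221152273883 + 32107857649173 = 15495184730413429, q_11 = 32·32107869700437 + 2133422564200 = 1029585252978184 → 15495184730413429/1029585252978184
APPEND 48: p_12 = 48·15495184730413429 + 483221152273883 = 744252088212118475, q_12 = 48·1029585252978184 + 32107869700437 = 49452200012653269 → 744252088212118475/49452200012653269
APPEND 13: p_13 = 13·744252088212118475 + 15495184730413429 = 9690772331487953604, q_13 = 13·49452200012653269 + 1029585252978184 = 643908185417470681 → 9690772331487953604/643908185417470681
APPEND 45: p_14 = 45·9690772331487953604 + 744252088212118475 = 436829007005170030655, q_14 = 45·643908185417470681 + 49452200012653269 = 29025320543798833914 → 436829007005170030655/29025320543798833914
APPEND 32: p_15 = 32·436829007005170030655 + 9690772331487953604 = 13988218996496928934564, q_15 = 32·29025320543798833914 + 643908185417470681 = 929454165586980155929 → 13988218996496928934564/929454165586980155929
APPEND 39: p_16 = 39·13988218996496928934564 + 436829007005170030655 = 545977369870385398478651, q_16 = 39·929454165586980155929 + 29025320543798833914 = 36277737778436024915145 → 545977369870385398478651/36277737778436024915145
APPEND 44: p_17 = 44·545977369870385398478651 + 13988218996496928934564 = 24036992493293454461995208, q_17 = 44·36277737778436024915145 + 929454165586980155929 = 1597149916416772076422309 → 24036992493293454461995208/1597149916416772076422309
APPEND 38: p_18 = 38·24036992493293454461995208 + 545977369870385398478651 = 913951692115021654954296555, q_18 = 38·1597149916416772076422309 + 36277737778436024915145 = 60727974561615774928962887 → 913951692115021654954296555/60727974561615774928962887
APPEND 4: p_19 = 4·913951692115021654954296555 + 24036992493293454461995208 = 3679843760953380074279181428, q_19 = 4·60727974561615774928962887 + 1597149916416772076422309 = 244509048162879871792273857 → 3679843760953380074279181428/244509048162879871792273857

10550/701
9445847/627634
189117691/12566019
3224446594/214249957
1603287536288/106531237437
32107857649173/2133422564200
483221152273883/32107869700437
15495184730413429/1029585252978184
744252088212118475/49452200012653269
9690772331487953604/643908185417470681
13988218996496928934564/929454165586980155929
24036992493293454461995208/1597149916416772076422309
913951692115021654954296555/60727974561615774928962887
3679843760953380074279181428/244509048162879871792273857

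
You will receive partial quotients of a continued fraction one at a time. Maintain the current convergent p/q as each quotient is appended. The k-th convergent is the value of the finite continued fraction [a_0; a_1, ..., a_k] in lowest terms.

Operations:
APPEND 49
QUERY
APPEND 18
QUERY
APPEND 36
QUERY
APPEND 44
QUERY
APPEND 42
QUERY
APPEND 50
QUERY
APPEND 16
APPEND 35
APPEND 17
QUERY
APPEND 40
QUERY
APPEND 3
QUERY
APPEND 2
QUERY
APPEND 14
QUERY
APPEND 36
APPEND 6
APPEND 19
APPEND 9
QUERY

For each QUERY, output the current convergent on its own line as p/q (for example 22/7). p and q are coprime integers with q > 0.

APPEND 49: p_0 = 49·1 + 0 = 49, q_0 = 49·0 + 1 = 1 → 49/1
APPEND 18: p_1 = 18·49 + 1 = 883, q_1 = 18·1 + 0 = 18 → 883/18
APPEND 36: p_2 = 36·883 + 49 = 31837, q_2 = 36·18 + 1 = 649 → 31837/649
APPEND 44: p_3 = 44·31837 + 883 = 1401711, q_3 = 44·649 + 18 = 28574 → 1401711/28574
APPEND 42: p_4 = 42·1401711 + 31837 = 58903699, q_4 = 42·28574 + 649 = 1200757 → 58903699/1200757
APPEND 50: p_5 = 50·58903699 + 1401711 = 2946586661, q_5 = 50·1200757 + 28574 = 60066424 → 2946586661/60066424
APPEND 16: p_6 = 16·2946586661 + 58903699 = 47204290275, q_6 = 16·60066424 + 1200757 = 962263541 → 47204290275/962263541
APPEND 35: p_7 = 35·47204290275 + 2946586661 = 1655096746286, q_7 = 35·962263541 + 60066424 = 33739290359 → 1655096746286/33739290359
APPEND 17: p_8 = 17·1655096746286 + 47204290275 = 28183848977137, q_8 = 17·33739290359 + 962263541 = 574530199644 → 28183848977137/574530199644
APPEND 40: p_9 = 40·28183848977137 + 1655096746286 = 1129009055831766, q_9 = 40·574530199644 + 33739290359 = 23014947276119 → 1129009055831766/23014947276119
APPEND 3: p_10 = 3·1129009055831766 + 28183848977137 = 3415211016472435, q_10 = 3·23014947276119 + 574530199644 = 69619372028001 → 3415211016472435/69619372028001
APPEND 2: p_11 = 2·3415211016472435 + 1129009055831766 = 7959431088776636, q_11 = 2·69619372028001 + 23014947276119 = 162253691332121 → 7959431088776636/162253691332121
APPEND 14: p_12 = 14·7959431088776636 + 3415211016472435 = 114847246259345339, q_12 = 14·162253691332121 + 69619372028001 = 2341171050677695 → 114847246259345339/2341171050677695
APPEND 36: p_13 = 36·114847246259345339 + 7959431088776636 = 4142460296425208840, q_13 = 36·2341171050677695 + 162253691332121 = 84444411515729141 → 4142460296425208840/84444411515729141
APPEND 6: p_14 = 6·4142460296425208840 + 114847246259345339 = 24969609024810598379, q_14 = 6·84444411515729141 + 2341171050677695 = 509007640145052541 → 24969609024810598379/509007640145052541
APPEND 19: p_15 = 19·24969609024810598379 + 4142460296425208840 = 478565031767826578041, q_15 = 19·509007640145052541 + 84444411515729141 = 9755589574271727420 → 478565031767826578041/9755589574271727420
APPEND 9: p_16 = 9·478565031767826578041 + 24969609024810598379 = 4332054894935249800748, q_16 = 9·9755589574271727420 + 509007640145052541 = 88309313808590599321 → 4332054894935249800748/88309313808590599321

49/1
883/18
31837/649
1401711/28574
58903699/1200757
2946586661/60066424
28183848977137/574530199644
1129009055831766/23014947276119
3415211016472435/69619372028001
7959431088776636/162253691332121
114847246259345339/2341171050677695
4332054894935249800748/88309313808590599321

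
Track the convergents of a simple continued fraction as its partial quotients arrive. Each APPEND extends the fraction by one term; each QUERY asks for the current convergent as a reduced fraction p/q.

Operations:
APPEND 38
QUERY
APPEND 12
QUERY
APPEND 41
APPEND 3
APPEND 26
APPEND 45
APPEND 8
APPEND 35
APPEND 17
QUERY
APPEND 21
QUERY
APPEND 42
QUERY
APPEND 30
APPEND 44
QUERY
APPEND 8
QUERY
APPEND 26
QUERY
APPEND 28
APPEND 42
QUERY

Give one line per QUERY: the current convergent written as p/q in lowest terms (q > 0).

APPEND 38: p_0 = 38·1 + 0 = 38, q_0 = 38·0 + 1 = 1 → 38/1
APPEND 12: p_1 = 12·38 + 1 = 457, q_1 = 12·1 + 0 = 12 → 457/12
APPEND 41: p_2 = 41·457 + 38 = 18775, q_2 = 41·12 + 1 = 493 → 18775/493
APPEND 3: p_3 = 3·18775 + 457 = 56782, q_3 = 3·493 + 12 = 1491 → 56782/1491
APPEND 26: p_4 = 26·56782 + 18775 = 1495107, q_4 = 26·1491 + 493 = 39259 → 1495107/39259
APPEND 45: p_5 = 45·1495107 + 56782 = 67336597, q_5 = 45·39259 + 1491 = 1768146 → 67336597/1768146
APPEND 8: p_6 = 8·67336597 + 1495107 = 540187883, q_6 = 8·1768146 + 39259 = 14184427 → 540187883/14184427
APPEND 35: p_7 = 35·540187883 + 67336597 = 18973912502, q_7 = 35·14184427 + 1768146 = 498223091 → 18973912502/498223091
APPEND 17: p_8 = 17·18973912502 + 540187883 = 323096700417, q_8 = 17·498223091 + 14184427 = 8483976974 → 323096700417/8483976974
APPEND 21: p_9 = 21·323096700417 + 18973912502 = 6804004621259, q_9 = 21·8483976974 + 498223091 = 178661739545 → 6804004621259/178661739545
APPEND 42: p_10 = 42·6804004621259 + 323096700417 = 286091290793295, q_10 = 42·178661739545 + 8483976974 = 7512277037864 → 286091290793295/7512277037864
APPEND 30: p_11 = 30·286091290793295 + 6804004621259 = 8589542728420109, q_11 = 30·7512277037864 + 178661739545 = 225546972875465 → 8589542728420109/225546972875465
APPEND 44: p_12 = 44·8589542728420109 + 286091290793295 = 378225971341278091, q_12 = 44·225546972875465 + 7512277037864 = 9931579083558324 → 378225971341278091/9931579083558324
APPEND 8: p_13 = 8·378225971341278091 + 8589542728420109 = 3034397313458644837, q_13 = 8·9931579083558324 + 225546972875465 = 79678179641342057 → 3034397313458644837/79678179641342057
APPEND 26: p_14 = 26·3034397313458644837 + 378225971341278091 = 79272556121266043853, q_14 = 26·79678179641342057 + 9931579083558324 = 2081564249758451806 → 79272556121266043853/2081564249758451806
APPEND 28: p_15 = 28·79272556121266043853 + 3034397313458644837 = 2222665968708907872721, q_15 = 28·2081564249758451806 + 79678179641342057 = 58363477172877992625 → 2222665968708907872721/58363477172877992625
APPEND 42: p_16 = 42·2222665968708907872721 + 79272556121266043853 = 93431243241895396698135, q_16 = 42·58363477172877992625 + 2081564249758451806 = 2453347605510634142056 → 93431243241895396698135/2453347605510634142056

38/1
457/12
323096700417/8483976974
6804004621259/178661739545
286091290793295/7512277037864
378225971341278091/9931579083558324
3034397313458644837/79678179641342057
79272556121266043853/2081564249758451806
93431243241895396698135/2453347605510634142056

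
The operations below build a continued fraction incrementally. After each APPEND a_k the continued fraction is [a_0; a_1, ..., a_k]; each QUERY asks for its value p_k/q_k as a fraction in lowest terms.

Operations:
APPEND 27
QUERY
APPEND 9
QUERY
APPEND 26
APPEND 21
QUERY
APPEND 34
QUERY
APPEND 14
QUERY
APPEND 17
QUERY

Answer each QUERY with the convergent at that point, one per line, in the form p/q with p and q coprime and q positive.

27/1
244/9
134035/4944
4563561/168331
64023889/2361578
1092969674/40315157

APPEND 27: p_0 = 27·1 + 0 = 27, q_0 = 27·0 + 1 = 1 → 27/1
APPEND 9: p_1 = 9·27 + 1 = 244, q_1 = 9·1 + 0 = 9 → 244/9
APPEND 26: p_2 = 26·244 + 27 = 6371, q_2 = 26·9 + 1 = 235 → 6371/235
APPEND 21: p_3 = 21·6371 + 244 = 134035, q_3 = 21·235 + 9 = 4944 → 134035/4944
APPEND 34: p_4 = 34·134035 + 6371 = 4563561, q_4 = 34·4944 + 235 = 168331 → 4563561/168331
APPEND 14: p_5 = 14·4563561 + 134035 = 64023889, q_5 = 14·168331 + 4944 = 2361578 → 64023889/2361578
APPEND 17: p_6 = 17·64023889 + 4563561 = 1092969674, q_6 = 17·2361578 + 168331 = 40315157 → 1092969674/40315157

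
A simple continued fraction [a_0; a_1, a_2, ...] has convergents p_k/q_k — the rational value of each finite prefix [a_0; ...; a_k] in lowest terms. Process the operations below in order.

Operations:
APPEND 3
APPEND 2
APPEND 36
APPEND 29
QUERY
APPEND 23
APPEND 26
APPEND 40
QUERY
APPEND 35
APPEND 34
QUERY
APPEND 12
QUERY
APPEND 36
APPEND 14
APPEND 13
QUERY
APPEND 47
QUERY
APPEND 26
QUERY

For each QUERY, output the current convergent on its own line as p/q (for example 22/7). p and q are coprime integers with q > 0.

7402/2119
177787621/50895970
211896031163/60660320356
2548979381119/729706474401
16864589868469348/4827893276146149
793925924949960733/227280334992926492
20658938638567448406/5914116603092234941

APPEND 3: p_0 = 3·1 + 0 = 3, q_0 = 3·0 + 1 = 1 → 3/1
APPEND 2: p_1 = 2·3 + 1 = 7, q_1 = 2·1 + 0 = 2 → 7/2
APPEND 36: p_2 = 36·7 + 3 = 255, q_2 = 36·2 + 1 = 73 → 255/73
APPEND 29: p_3 = 29·255 + 7 = 7402, q_3 = 29·73 + 2 = 2119 → 7402/2119
APPEND 23: p_4 = 23·7402 + 255 = 170501, q_4 = 23·2119 + 73 = 48810 → 170501/48810
APPEND 26: p_5 = 26·170501 + 7402 = 4440428, q_5 = 26·48810 + 2119 = 1271179 → 4440428/1271179
APPEND 40: p_6 = 40·4440428 + 170501 = 177787621, q_6 = 40·1271179 + 48810 = 50895970 → 177787621/50895970
APPEND 35: p_7 = 35·177787621 + 4440428 = 6227007163, q_7 = 35·50895970 + 1271179 = 1782630129 → 6227007163/1782630129
APPEND 34: p_8 = 34·6227007163 + 177787621 = 211896031163, q_8 = 34·1782630129 + 50895970 = 60660320356 → 211896031163/60660320356
APPEND 12: p_9 = 12·211896031163 + 6227007163 = 2548979381119, q_9 = 12·60660320356 + 1782630129 = 729706474401 → 2548979381119/729706474401
APPEND 36: p_10 = 36·2548979381119 + 211896031163 = 91975153751447, q_10 = 36·729706474401 + 60660320356 = 26330093398792 → 91975153751447/26330093398792
APPEND 14: p_11 = 14·91975153751447 + 2548979381119 = 1290201131901377, q_11 = 14·26330093398792 + 729706474401 = 369351014057489 → 1290201131901377/369351014057489
APPEND 13: p_12 = 13·1290201131901377 + 91975153751447 = 16864589868469348, q_12 = 13·369351014057489 + 26330093398792 = 4827893276146149 → 16864589868469348/4827893276146149
APPEND 47: p_13 = 47·16864589868469348 + 1290201131901377 = 793925924949960733, q_13 = 47·4827893276146149 + 369351014057489 = 227280334992926492 → 793925924949960733/227280334992926492
APPEND 26: p_14 = 26·793925924949960733 + 16864589868469348 = 20658938638567448406, q_14 = 26·227280334992926492 + 4827893276146149 = 5914116603092234941 → 20658938638567448406/5914116603092234941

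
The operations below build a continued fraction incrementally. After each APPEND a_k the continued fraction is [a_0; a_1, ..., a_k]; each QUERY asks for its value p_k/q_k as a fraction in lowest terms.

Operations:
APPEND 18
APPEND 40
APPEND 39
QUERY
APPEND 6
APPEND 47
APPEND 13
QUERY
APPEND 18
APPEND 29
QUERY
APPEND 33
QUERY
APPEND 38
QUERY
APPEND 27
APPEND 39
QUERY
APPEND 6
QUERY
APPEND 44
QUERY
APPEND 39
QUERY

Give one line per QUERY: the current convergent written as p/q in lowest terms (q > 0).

APPEND 18: p_0 = 18·1 + 0 = 18, q_0 = 18·0 + 1 = 1 → 18/1
APPEND 40: p_1 = 40·18 + 1 = 721, q_1 = 40·1 + 0 = 40 → 721/40
APPEND 39: p_2 = 39·721 + 18 = 28137, q_2 = 39·40 + 1 = 1561 → 28137/1561
APPEND 6: p_3 = 6·28137 + 721 = 169543, q_3 = 6·1561 + 40 = 9406 → 169543/9406
APPEND 47: p_4 = 47·169543 + 28137 = 7996658, q_4 = 47·9406 + 1561 = 443643 → 7996658/443643
APPEND 13: p_5 = 13·7996658 + 169543 = 104126097, q_5 = 13·443643 + 9406 = 5776765 → 104126097/5776765
APPEND 18: p_6 = 18·104126097 + 7996658 = 1882266404, q_6 = 18·5776765 + 443643 = 104425413 → 1882266404/104425413
APPEND 29: p_7 = 29·1882266404 + 104126097 = 54689851813, q_7 = 29·104425413 + 5776765 = 3034113742 → 54689851813/3034113742
APPEND 33: p_8 = 33·54689851813 + 1882266404 = 1806647376233, q_8 = 33·3034113742 + 104425413 = 100230178899 → 1806647376233/100230178899
APPEND 38: p_9 = 38·1806647376233 + 54689851813 = 68707290148667, q_9 = 38·100230178899 + 3034113742 = 3811780911904 → 68707290148667/3811780911904
APPEND 27: p_10 = 27·68707290148667 + 1806647376233 = 1856903481390242, q_10 = 27·3811780911904 + 100230178899 = 103018314800307 → 1856903481390242/103018314800307
APPEND 39: p_11 = 39·1856903481390242 + 68707290148667 = 72487943064368105, q_11 = 39·103018314800307 + 3811780911904 = 4021526058123877 → 72487943064368105/4021526058123877
APPEND 6: p_12 = 6·72487943064368105 + 1856903481390242 = 436784561867598872, q_12 = 6·4021526058123877 + 103018314800307 = 24232174663543569 → 436784561867598872/24232174663543569
APPEND 44: p_13 = 44·436784561867598872 + 72487943064368105 = 19291008665238718473, q_13 = 44·24232174663543569 + 4021526058123877 = 1070237211254040913 → 19291008665238718473/1070237211254040913
APPEND 39: p_14 = 39·19291008665238718473 + 436784561867598872 = 752786122506177619319, q_14 = 39·1070237211254040913 + 24232174663543569 = 41763483413571139176 → 752786122506177619319/41763483413571139176

28137/1561
104126097/5776765
54689851813/3034113742
1806647376233/100230178899
68707290148667/3811780911904
72487943064368105/4021526058123877
436784561867598872/24232174663543569
19291008665238718473/1070237211254040913
752786122506177619319/41763483413571139176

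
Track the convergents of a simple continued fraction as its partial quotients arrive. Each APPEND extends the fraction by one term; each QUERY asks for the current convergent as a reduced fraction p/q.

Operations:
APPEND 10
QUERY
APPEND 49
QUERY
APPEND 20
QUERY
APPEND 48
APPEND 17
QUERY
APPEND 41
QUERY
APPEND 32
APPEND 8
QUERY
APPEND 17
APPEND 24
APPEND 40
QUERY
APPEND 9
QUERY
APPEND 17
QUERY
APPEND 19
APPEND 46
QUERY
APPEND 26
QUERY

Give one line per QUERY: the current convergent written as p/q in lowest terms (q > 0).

APPEND 10: p_0 = 10·1 + 0 = 10, q_0 = 10·0 + 1 = 1 → 10/1
APPEND 49: p_1 = 49·10 + 1 = 491, q_1 = 49·1 + 0 = 49 → 491/49
APPEND 20: p_2 = 20·491 + 10 = 9830, q_2 = 20·49 + 1 = 981 → 9830/981
APPEND 48: p_3 = 48·9830 + 491 = 472331, q_3 = 48·981 + 49 = 47137 → 472331/47137
APPEND 17: p_4 = 17·472331 + 9830 = 8039457, q_4 = 17·47137 + 981 = 802310 → 8039457/802310
APPEND 41: p_5 = 41·8039457 + 472331 = 330090068, q_5 = 41·802310 + 47137 = 32941847 → 330090068/32941847
APPEND 32: p_6 = 32·330090068 + 8039457 = 10570921633, q_6 = 32·32941847 + 802310 = 1054941414 → 10570921633/1054941414
APPEND 8: p_7 = 8·10570921633 + 330090068 = 84897463132, q_7 = 8·1054941414 + 32941847 = 8472473159 → 84897463132/8472473159
APPEND 17: p_8 = 17·84897463132 + 10570921633 = 1453827794877, q_8 = 17·8472473159 + 1054941414 = 145086985117 → 1453827794877/145086985117
APPEND 24: p_9 = 24·1453827794877 + 84897463132 = 34976764540180, q_9 = 24·145086985117 + 8472473159 = 3490560115967 → 34976764540180/3490560115967
APPEND 40: p_10 = 40·34976764540180 + 1453827794877 = 1400524409402077, q_10 = 40·3490560115967 + 145086985117 = 139767491623797 → 1400524409402077/139767491623797
APPEND 9: p_11 = 9·1400524409402077 + 34976764540180 = 12639696449158873, q_11 = 9·139767491623797 + 3490560115967 = 1261397984730140 → 12639696449158873/1261397984730140
APPEND 17: p_12 = 17·12639696449158873 + 1400524409402077 = 216275364045102918, q_12 = 17·1261397984730140 + 139767491623797 = 21583533232036177 → 216275364045102918/21583533232036177
APPEND 19: p_13 = 19·216275364045102918 + 12639696449158873 = 4121871613306114315, q_13 = 19·21583533232036177 + 1261397984730140 = 411348529393417503 → 4121871613306114315/411348529393417503
APPEND 46: p_14 = 46·4121871613306114315 + 216275364045102918 = 189822369576126361408, q_14 = 46·411348529393417503 + 21583533232036177 = 18943615885329241315 → 189822369576126361408/18943615885329241315
APPEND 26: p_15 = 26·189822369576126361408 + 4121871613306114315 = 4939503480592591510923, q_15 = 26·18943615885329241315 + 411348529393417503 = 492945361547953691693 → 4939503480592591510923/492945361547953691693

10/1
491/49
9830/981
8039457/802310
330090068/32941847
84897463132/8472473159
1400524409402077/139767491623797
12639696449158873/1261397984730140
216275364045102918/21583533232036177
189822369576126361408/18943615885329241315
4939503480592591510923/492945361547953691693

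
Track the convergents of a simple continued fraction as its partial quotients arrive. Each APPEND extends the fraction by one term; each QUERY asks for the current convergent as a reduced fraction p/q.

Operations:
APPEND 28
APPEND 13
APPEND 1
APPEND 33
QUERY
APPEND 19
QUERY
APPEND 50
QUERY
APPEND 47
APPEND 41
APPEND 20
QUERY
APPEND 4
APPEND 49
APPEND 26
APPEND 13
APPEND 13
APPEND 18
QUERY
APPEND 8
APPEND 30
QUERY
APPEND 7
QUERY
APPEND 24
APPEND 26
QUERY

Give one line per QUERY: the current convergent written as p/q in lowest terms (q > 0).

APPEND 28: p_0 = 28·1 + 0 = 28, q_0 = 28·0 + 1 = 1 → 28/1
APPEND 13: p_1 = 13·28 + 1 = 365, q_1 = 13·1 + 0 = 13 → 365/13
APPEND 1: p_2 = 1·365 + 28 = 393, q_2 = 1·13 + 1 = 14 → 393/14
APPEND 33: p_3 = 33·393 + 365 = 13334, q_3 = 33·14 + 13 = 475 → 13334/475
APPEND 19: p_4 = 19·13334 + 393 = 253739, q_4 = 19·475 + 14 = 9039 → 253739/9039
APPEND 50: p_5 = 50·253739 + 13334 = 12700284, q_5 = 50·9039 + 475 = 452425 → 12700284/452425
APPEND 47: p_6 = 47·12700284 + 253739 = 597167087, q_6 = 47·452425 + 9039 = 21273014 → 597167087/21273014
APPEND 41: p_7 = 41·597167087 + 12700284 = 24496550851, q_7 = 41·21273014 + 452425 = 872645999 → 24496550851/872645999
APPEND 20: p_8 = 20·24496550851 + 597167087 = 490528184107, q_8 = 20·872645999 + 21273014 = 17474192994 → 490528184107/17474192994
APPEND 4: p_9 = 4·490528184107 + 24496550851 = 1986609287279, q_9 = 4·17474192994 + 872645999 = 70769417975 → 1986609287279/70769417975
APPEND 49: p_10 = 49·1986609287279 + 490528184107 = 97834383260778, q_10 = 49·70769417975 + 17474192994 = 3485175673769 → 97834383260778/3485175673769
APPEND 26: p_11 = 26·97834383260778 + 1986609287279 = 2545680574067507, q_11 = 26·3485175673769 + 70769417975 = 90685336935969 → 2545680574067507/90685336935969
APPEND 13: p_12 = 13·2545680574067507 + 97834383260778 = 33191681846138369, q_12 = 13·90685336935969 + 3485175673769 = 1182394555841366 → 33191681846138369/1182394555841366
APPEND 13: p_13 = 13·33191681846138369 + 2545680574067507 = 434037544573866304, q_13 = 13·1182394555841366 + 90685336935969 = 15461814562873727 → 434037544573866304/15461814562873727
APPEND 18: p_14 = 18·434037544573866304 + 33191681846138369 = 7845867484175731841, q_14 = 18·15461814562873727 + 1182394555841366 = 279495056687568452 → 7845867484175731841/279495056687568452
APPEND 8: p_15 = 8·7845867484175731841 + 434037544573866304 = 63200977417979721032, q_15 = 8·279495056687568452 + 15461814562873727 = 2251422268063421343 → 63200977417979721032/2251422268063421343
APPEND 30: p_16 = 30·63200977417979721032 + 7845867484175731841 = 1903875190023567362801, q_16 = 30·2251422268063421343 + 279495056687568452 = 67822163098590208742 → 1903875190023567362801/67822163098590208742
APPEND 7: p_17 = 7·1903875190023567362801 + 63200977417979721032 = 13390327307582951260639, q_17 = 7·67822163098590208742 + 2251422268063421343 = 477006563958194882537 → 13390327307582951260639/477006563958194882537
APPEND 24: p_18 = 24·13390327307582951260639 + 1903875190023567362801 = 323271730572014397618137, q_18 = 24·477006563958194882537 + 67822163098590208742 = 11515979698095267389630 → 323271730572014397618137/11515979698095267389630
APPEND 26: p_19 = 26·323271730572014397618137 + 13390327307582951260639 = 8418455322179957289332201, q_19 = 26·11515979698095267389630 + 477006563958194882537 = 299892478714435147012917 → 8418455322179957289332201/299892478714435147012917

13334/475
253739/9039
12700284/452425
490528184107/17474192994
7845867484175731841/279495056687568452
1903875190023567362801/67822163098590208742
13390327307582951260639/477006563958194882537
8418455322179957289332201/299892478714435147012917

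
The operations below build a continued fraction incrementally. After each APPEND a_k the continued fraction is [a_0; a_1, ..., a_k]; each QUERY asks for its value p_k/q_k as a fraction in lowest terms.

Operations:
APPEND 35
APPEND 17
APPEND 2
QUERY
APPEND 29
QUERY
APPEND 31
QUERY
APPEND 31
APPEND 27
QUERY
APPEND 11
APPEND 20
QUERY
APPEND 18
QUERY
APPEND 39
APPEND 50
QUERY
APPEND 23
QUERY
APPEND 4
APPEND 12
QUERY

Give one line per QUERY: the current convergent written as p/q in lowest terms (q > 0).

APPEND 35: p_0 = 35·1 + 0 = 35, q_0 = 35·0 + 1 = 1 → 35/1
APPEND 17: p_1 = 17·35 + 1 = 596, q_1 = 17·1 + 0 = 17 → 596/17
APPEND 2: p_2 = 2·596 + 35 = 1227, q_2 = 2·17 + 1 = 35 → 1227/35
APPEND 29: p_3 = 29·1227 + 596 = 36179, q_3 = 29·35 + 17 = 1032 → 36179/1032
APPEND 31: p_4 = 31·36179 + 1227 = 1122776, q_4 = 31·1032 + 35 = 32027 → 1122776/32027
APPEND 31: p_5 = 31·1122776 + 36179 = 34842235, q_5 = 31·32027 + 1032 = 993869 → 34842235/993869
APPEND 27: p_6 = 27·34842235 + 1122776 = 941863121, q_6 = 27·993869 + 32027 = 26866490 → 941863121/26866490
APPEND 11: p_7 = 11·941863121 + 34842235 = 10395336566, q_7 = 11·26866490 + 993869 = 296525259 → 10395336566/296525259
APPEND 20: p_8 = 20·10395336566 + 941863121 = 208848594441, q_8 = 20·296525259 + 26866490 = 5957371670 → 208848594441/5957371670
APPEND 18: p_9 = 18·208848594441 + 10395336566 = 3769670036504, q_9 = 18·5957371670 + 296525259 = 107529215319 → 3769670036504/107529215319
APPEND 39: p_10 = 39·3769670036504 + 208848594441 = 147225980018097, q_10 = 39·107529215319 + 5957371670 = 4199596769111 → 147225980018097/4199596769111
APPEND 50: p_11 = 50·147225980018097 + 3769670036504 = 7365068670941354, q_11 = 50·4199596769111 + 107529215319 = 210087367670869 → 7365068670941354/210087367670869
APPEND 23: p_12 = 23·7365068670941354 + 147225980018097 = 169543805411669239, q_12 = 23·210087367670869 + 4199596769111 = 4836209053199098 → 169543805411669239/4836209053199098
APPEND 4: p_13 = 4·169543805411669239 + 7365068670941354 = 685540290317618310, q_13 = 4·4836209053199098 + 210087367670869 = 19554923580467261 → 685540290317618310/19554923580467261
APPEND 12: p_14 = 12·685540290317618310 + 169543805411669239 = 8396027289223088959, q_14 = 12·19554923580467261 + 4836209053199098 = 239495292018806230 → 8396027289223088959/239495292018806230

1227/35
36179/1032
1122776/32027
941863121/26866490
208848594441/5957371670
3769670036504/107529215319
7365068670941354/210087367670869
169543805411669239/4836209053199098
8396027289223088959/239495292018806230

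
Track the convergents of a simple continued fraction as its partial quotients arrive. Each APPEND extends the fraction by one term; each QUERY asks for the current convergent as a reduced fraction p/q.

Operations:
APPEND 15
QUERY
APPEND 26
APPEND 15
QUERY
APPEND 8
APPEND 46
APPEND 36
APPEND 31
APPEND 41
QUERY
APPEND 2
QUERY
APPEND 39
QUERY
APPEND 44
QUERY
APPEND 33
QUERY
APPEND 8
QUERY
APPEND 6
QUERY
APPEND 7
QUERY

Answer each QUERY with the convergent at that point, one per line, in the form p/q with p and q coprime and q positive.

APPEND 15: p_0 = 15·1 + 0 = 15, q_0 = 15·0 + 1 = 1 → 15/1
APPEND 26: p_1 = 26·15 + 1 = 391, q_1 = 26·1 + 0 = 26 → 391/26
APPEND 15: p_2 = 15·391 + 15 = 5880, q_2 = 15·26 + 1 = 391 → 5880/391
APPEND 8: p_3 = 8·5880 + 391 = 47431, q_3 = 8·391 + 26 = 3154 → 47431/3154
APPEND 46: p_4 = 46·47431 + 5880 = 2187706, q_4 = 46·3154 + 391 = 145475 → 2187706/145475
APPEND 36: p_5 = 36·2187706 + 47431 = 78804847, q_5 = 36·145475 + 3154 = 5240254 → 78804847/5240254
APPEND 31: p_6 = 31·78804847 + 2187706 = 2445137963, q_6 = 31·5240254 + 145475 = 162593349 → 2445137963/162593349
APPEND 41: p_7 = 41·2445137963 + 78804847 = 100329461330, q_7 = 41·162593349 + 5240254 = 6671567563 → 100329461330/6671567563
APPEND 2: p_8 = 2·100329461330 + 2445137963 = 203104060623, q_8 = 2·6671567563 + 162593349 = 13505728475 → 203104060623/13505728475
APPEND 39: p_9 = 39·203104060623 + 100329461330 = 8021387825627, q_9 = 39·13505728475 + 6671567563 = 533394978088 → 8021387825627/533394978088
APPEND 44: p_10 = 44·8021387825627 + 203104060623 = 353144168388211, q_10 = 44·533394978088 + 13505728475 = 23482884764347 → 353144168388211/23482884764347
APPEND 33: p_11 = 33·353144168388211 + 8021387825627 = 11661778944636590, q_11 = 33·23482884764347 + 533394978088 = 775468592201539 → 11661778944636590/775468592201539
APPEND 8: p_12 = 8·11661778944636590 + 353144168388211 = 93647375725480931, q_12 = 8·775468592201539 + 23482884764347 = 6227231622376659 → 93647375725480931/6227231622376659
APPEND 6: p_13 = 6·93647375725480931 + 11661778944636590 = 573546033297522176, q_13 = 6·6227231622376659 + 775468592201539 = 38138858326461493 → 573546033297522176/38138858326461493
APPEND 7: p_14 = 7·573546033297522176 + 93647375725480931 = 4108469608808136163, q_14 = 7·38138858326461493 + 6227231622376659 = 273199239907607110 → 4108469608808136163/273199239907607110

15/1
5880/391
100329461330/6671567563
203104060623/13505728475
8021387825627/533394978088
353144168388211/23482884764347
11661778944636590/775468592201539
93647375725480931/6227231622376659
573546033297522176/38138858326461493
4108469608808136163/273199239907607110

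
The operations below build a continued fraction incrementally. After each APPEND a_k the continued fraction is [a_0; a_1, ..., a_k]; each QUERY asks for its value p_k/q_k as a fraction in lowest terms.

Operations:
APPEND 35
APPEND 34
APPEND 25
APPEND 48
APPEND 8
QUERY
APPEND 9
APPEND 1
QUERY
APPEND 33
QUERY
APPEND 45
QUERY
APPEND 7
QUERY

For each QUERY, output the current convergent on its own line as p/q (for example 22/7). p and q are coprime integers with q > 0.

11486378/327907
116295851/3319952
3942572556/112550461
177532060871/5068090697
1246666998653/35589185340

APPEND 35: p_0 = 35·1 + 0 = 35, q_0 = 35·0 + 1 = 1 → 35/1
APPEND 34: p_1 = 34·35 + 1 = 1191, q_1 = 34·1 + 0 = 34 → 1191/34
APPEND 25: p_2 = 25·1191 + 35 = 29810, q_2 = 25·34 + 1 = 851 → 29810/851
APPEND 48: p_3 = 48·29810 + 1191 = 1432071, q_3 = 48·851 + 34 = 40882 → 1432071/40882
APPEND 8: p_4 = 8·1432071 + 29810 = 11486378, q_4 = 8·40882 + 851 = 327907 → 11486378/327907
APPEND 9: p_5 = 9·11486378 + 1432071 = 104809473, q_5 = 9·327907 + 40882 = 2992045 → 104809473/2992045
APPEND 1: p_6 = 1·104809473 + 11486378 = 116295851, q_6 = 1·2992045 + 327907 = 3319952 → 116295851/3319952
APPEND 33: p_7 = 33·116295851 + 104809473 = 3942572556, q_7 = 33·3319952 + 2992045 = 112550461 → 3942572556/112550461
APPEND 45: p_8 = 45·3942572556 + 116295851 = 177532060871, q_8 = 45·112550461 + 3319952 = 5068090697 → 177532060871/5068090697
APPEND 7: p_9 = 7·177532060871 + 3942572556 = 1246666998653, q_9 = 7·5068090697 + 112550461 = 35589185340 → 1246666998653/35589185340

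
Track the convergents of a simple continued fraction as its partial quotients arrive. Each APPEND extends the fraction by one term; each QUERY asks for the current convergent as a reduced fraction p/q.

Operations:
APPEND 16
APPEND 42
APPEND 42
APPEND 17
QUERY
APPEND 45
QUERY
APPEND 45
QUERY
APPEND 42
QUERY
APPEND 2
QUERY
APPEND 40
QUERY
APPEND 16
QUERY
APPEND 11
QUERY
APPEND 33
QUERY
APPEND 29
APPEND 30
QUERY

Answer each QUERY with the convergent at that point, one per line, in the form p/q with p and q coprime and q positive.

481467/30047
21694297/1353880
976724832/60954647
41044137241/2561449054
83064999314/5183852755
3363644109801/209915559254
53901370756130/3363832800819
596278722427231/37212076368263
19731099210854753/1231362352953498
17203675774327306793/1073632971713544648

APPEND 16: p_0 = 16·1 + 0 = 16, q_0 = 16·0 + 1 = 1 → 16/1
APPEND 42: p_1 = 42·16 + 1 = 673, q_1 = 42·1 + 0 = 42 → 673/42
APPEND 42: p_2 = 42·673 + 16 = 28282, q_2 = 42·42 + 1 = 1765 → 28282/1765
APPEND 17: p_3 = 17·28282 + 673 = 481467, q_3 = 17·1765 + 42 = 30047 → 481467/30047
APPEND 45: p_4 = 45·481467 + 28282 = 21694297, q_4 = 45·30047 + 1765 = 1353880 → 21694297/1353880
APPEND 45: p_5 = 45·21694297 + 481467 = 976724832, q_5 = 45·1353880 + 30047 = 60954647 → 976724832/60954647
APPEND 42: p_6 = 42·976724832 + 21694297 = 41044137241, q_6 = 42·60954647 + 1353880 = 2561449054 → 41044137241/2561449054
APPEND 2: p_7 = 2·41044137241 + 976724832 = 83064999314, q_7 = 2·2561449054 + 60954647 = 5183852755 → 83064999314/5183852755
APPEND 40: p_8 = 40·83064999314 + 41044137241 = 3363644109801, q_8 = 40·5183852755 + 2561449054 = 209915559254 → 3363644109801/209915559254
APPEND 16: p_9 = 16·3363644109801 + 83064999314 = 53901370756130, q_9 = 16·209915559254 + 5183852755 = 3363832800819 → 53901370756130/3363832800819
APPEND 11: p_10 = 11·53901370756130 + 3363644109801 = 596278722427231, q_10 = 11·3363832800819 + 209915559254 = 37212076368263 → 596278722427231/37212076368263
APPEND 33: p_11 = 33·596278722427231 + 53901370756130 = 19731099210854753, q_11 = 33·37212076368263 + 3363832800819 = 1231362352953498 → 19731099210854753/1231362352953498
APPEND 29: p_12 = 29·19731099210854753 + 596278722427231 = 572798155837215068, q_12 = 29·1231362352953498 + 37212076368263 = 35746720312019705 → 572798155837215068/35746720312019705
APPEND 30: p_13 = 30·572798155837215068 + 19731099210854753 = 17203675774327306793, q_13 = 30·35746720312019705 + 1231362352953498 = 1073632971713544648 → 17203675774327306793/1073632971713544648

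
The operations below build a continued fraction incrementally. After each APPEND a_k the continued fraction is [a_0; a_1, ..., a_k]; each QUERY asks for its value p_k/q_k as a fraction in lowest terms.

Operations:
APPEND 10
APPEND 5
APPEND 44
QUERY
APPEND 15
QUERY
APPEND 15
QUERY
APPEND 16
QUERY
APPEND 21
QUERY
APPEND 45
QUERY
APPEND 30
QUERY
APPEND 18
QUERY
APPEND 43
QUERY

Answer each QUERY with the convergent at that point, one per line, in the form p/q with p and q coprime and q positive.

APPEND 10: p_0 = 10·1 + 0 = 10, q_0 = 10·0 + 1 = 1 → 10/1
APPEND 5: p_1 = 5·10 + 1 = 51, q_1 = 5·1 + 0 = 5 → 51/5
APPEND 44: p_2 = 44·51 + 10 = 2254, q_2 = 44·5 + 1 = 221 → 2254/221
APPEND 15: p_3 = 15·2254 + 51 = 33861, q_3 = 15·221 + 5 = 3320 → 33861/3320
APPEND 15: p_4 = 15·33861 + 2254 = 510169, q_4 = 15·3320 + 221 = 50021 → 510169/50021
APPEND 16: p_5 = 16·510169 + 33861 = 8196565, q_5 = 16·50021 + 3320 = 803656 → 8196565/803656
APPEND 21: p_6 = 21·8196565 + 510169 = 172638034, q_6 = 21·803656 + 50021 = 16926797 → 172638034/16926797
APPEND 45: p_7 = 45·172638034 + 8196565 = 7776908095, q_7 = 45·16926797 + 803656 = 762509521 → 7776908095/762509521
APPEND 30: p_8 = 30·7776908095 + 172638034 = 233479880884, q_8 = 30·762509521 + 16926797 = 22892212427 → 233479880884/22892212427
APPEND 18: p_9 = 18·233479880884 + 7776908095 = 4210414764007, q_9 = 18·22892212427 + 762509521 = 412822333207 → 4210414764007/412822333207
APPEND 43: p_10 = 43·4210414764007 + 233479880884 = 181281314733185, q_10 = 43·412822333207 + 22892212427 = 17774252540328 → 181281314733185/17774252540328

2254/221
33861/3320
510169/50021
8196565/803656
172638034/16926797
7776908095/762509521
233479880884/22892212427
4210414764007/412822333207
181281314733185/17774252540328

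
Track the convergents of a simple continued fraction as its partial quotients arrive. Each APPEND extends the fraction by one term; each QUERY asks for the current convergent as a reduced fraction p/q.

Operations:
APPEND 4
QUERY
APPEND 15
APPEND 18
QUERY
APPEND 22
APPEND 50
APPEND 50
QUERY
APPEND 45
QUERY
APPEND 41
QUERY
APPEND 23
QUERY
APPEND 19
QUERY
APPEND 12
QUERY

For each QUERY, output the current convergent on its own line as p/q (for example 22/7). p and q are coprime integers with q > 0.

4/1
1102/271
60841905/14962027
2739102077/673590336
112364027062/27632165803
2587111724503/636213403805
49267486792619/12115686838098
593796953235931/146024455460981

APPEND 4: p_0 = 4·1 + 0 = 4, q_0 = 4·0 + 1 = 1 → 4/1
APPEND 15: p_1 = 15·4 + 1 = 61, q_1 = 15·1 + 0 = 15 → 61/15
APPEND 18: p_2 = 18·61 + 4 = 1102, q_2 = 18·15 + 1 = 271 → 1102/271
APPEND 22: p_3 = 22·1102 + 61 = 24305, q_3 = 22·271 + 15 = 5977 → 24305/5977
APPEND 50: p_4 = 50·24305 + 1102 = 1216352, q_4 = 50·5977 + 271 = 299121 → 1216352/299121
APPEND 50: p_5 = 50·1216352 + 24305 = 60841905, q_5 = 50·299121 + 5977 = 14962027 → 60841905/14962027
APPEND 45: p_6 = 45·60841905 + 1216352 = 2739102077, q_6 = 45·14962027 + 299121 = 673590336 → 2739102077/673590336
APPEND 41: p_7 = 41·2739102077 + 60841905 = 112364027062, q_7 = 41·673590336 + 14962027 = 27632165803 → 112364027062/27632165803
APPEND 23: p_8 = 23·112364027062 + 2739102077 = 2587111724503, q_8 = 23·27632165803 + 673590336 = 636213403805 → 2587111724503/636213403805
APPEND 19: p_9 = 19·2587111724503 + 112364027062 = 49267486792619, q_9 = 19·636213403805 + 27632165803 = 12115686838098 → 49267486792619/12115686838098
APPEND 12: p_10 = 12·49267486792619 + 2587111724503 = 593796953235931, q_10 = 12·12115686838098 + 636213403805 = 146024455460981 → 593796953235931/146024455460981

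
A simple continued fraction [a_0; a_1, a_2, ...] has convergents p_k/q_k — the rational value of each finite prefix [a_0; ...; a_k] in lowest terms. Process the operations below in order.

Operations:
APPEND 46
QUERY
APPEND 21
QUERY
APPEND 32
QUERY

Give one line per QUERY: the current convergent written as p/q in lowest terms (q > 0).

APPEND 46: p_0 = 46·1 + 0 = 46, q_0 = 46·0 + 1 = 1 → 46/1
APPEND 21: p_1 = 21·46 + 1 = 967, q_1 = 21·1 + 0 = 21 → 967/21
APPEND 32: p_2 = 32·967 + 46 = 30990, q_2 = 32·21 + 1 = 673 → 30990/673

46/1
967/21
30990/673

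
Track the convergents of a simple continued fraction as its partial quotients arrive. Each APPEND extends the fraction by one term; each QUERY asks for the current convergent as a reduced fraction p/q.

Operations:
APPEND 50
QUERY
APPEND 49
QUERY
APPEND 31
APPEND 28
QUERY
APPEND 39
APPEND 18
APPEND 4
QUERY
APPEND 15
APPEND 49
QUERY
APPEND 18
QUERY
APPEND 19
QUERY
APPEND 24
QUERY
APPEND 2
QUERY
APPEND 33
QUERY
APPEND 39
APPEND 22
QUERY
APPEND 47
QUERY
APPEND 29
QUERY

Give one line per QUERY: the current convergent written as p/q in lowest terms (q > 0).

50/1
2451/49
2131319/42609
6081940732/121589219
4549792983687/90958758047
81989002503161/1639111464618
1562340840543746/31234076585789
37578169175553065/751256949523554
76718679191649876/1533747975632897
2569294582499998973/51364940145409155
2208711857309715415079/44156226040370387879
103909736500953316118536/2077347390311054820255
3015591070384955882852623/60287230545060960175274

APPEND 50: p_0 = 50·1 + 0 = 50, q_0 = 50·0 + 1 = 1 → 50/1
APPEND 49: p_1 = 49·50 + 1 = 2451, q_1 = 49·1 + 0 = 49 → 2451/49
APPEND 31: p_2 = 31·2451 + 50 = 76031, q_2 = 31·49 + 1 = 1520 → 76031/1520
APPEND 28: p_3 = 28·76031 + 2451 = 2131319, q_3 = 28·1520 + 49 = 42609 → 2131319/42609
APPEND 39: p_4 = 39·2131319 + 76031 = 83197472, q_4 = 39·42609 + 1520 = 1663271 → 83197472/1663271
APPEND 18: p_5 = 18·83197472 + 2131319 = 1499685815, q_5 = 18·1663271 + 42609 = 29981487 → 1499685815/29981487
APPEND 4: p_6 = 4·1499685815 + 83197472 = 6081940732, q_6 = 4·29981487 + 1663271 = 121589219 → 6081940732/121589219
APPEND 15: p_7 = 15·6081940732 + 1499685815 = 92728796795, q_7 = 15·121589219 + 29981487 = 1853819772 → 92728796795/1853819772
APPEND 49: p_8 = 49·92728796795 + 6081940732 = 4549792983687, q_8 = 49·1853819772 + 121589219 = 90958758047 → 4549792983687/90958758047
APPEND 18: p_9 = 18·4549792983687 + 92728796795 = 81989002503161, q_9 = 18·90958758047 + 1853819772 = 1639111464618 → 81989002503161/1639111464618
APPEND 19: p_10 = 19·81989002503161 + 4549792983687 = 1562340840543746, q_10 = 19·1639111464618 + 90958758047 = 31234076585789 → 1562340840543746/31234076585789
APPEND 24: p_11 = 24·1562340840543746 + 81989002503161 = 37578169175553065, q_11 = 24·31234076585789 + 1639111464618 = 751256949523554 → 37578169175553065/751256949523554
APPEND 2: p_12 = 2·37578169175553065 + 1562340840543746 = 76718679191649876, q_12 = 2·751256949523554 + 31234076585789 = 1533747975632897 → 76718679191649876/1533747975632897
APPEND 33: p_13 = 33·76718679191649876 + 37578169175553065 = 2569294582499998973, q_13 = 33·1533747975632897 + 751256949523554 = 51364940145409155 → 2569294582499998973/51364940145409155
APPEND 39: p_14 = 39·2569294582499998973 + 76718679191649876 = 100279207396691609823, q_14 = 39·51364940145409155 + 1533747975632897 = 2004766413646589942 → 100279207396691609823/2004766413646589942
APPEND 22: p_15 = 22·100279207396691609823 + 2569294582499998973 = 2208711857309715415079, q_15 = 22·2004766413646589942 + 51364940145409155 = 44156226040370387879 → 2208711857309715415079/44156226040370387879
APPEND 47: p_16 = 47·2208711857309715415079 + 100279207396691609823 = 103909736500953316118536, q_16 = 47·44156226040370387879 + 2004766413646589942 = 2077347390311054820255 → 103909736500953316118536/2077347390311054820255
APPEND 29: p_17 = 29·103909736500953316118536 + 2208711857309715415079 = 3015591070384955882852623, q_17 = 29·2077347390311054820255 + 44156226040370387879 = 60287230545060960175274 → 3015591070384955882852623/60287230545060960175274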